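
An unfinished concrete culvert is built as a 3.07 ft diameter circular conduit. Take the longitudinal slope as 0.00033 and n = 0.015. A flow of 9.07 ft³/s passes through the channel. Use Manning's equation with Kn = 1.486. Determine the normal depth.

Manning's equation rearranged: A R^(2/3) = nQ / (1.486·√S) = 0.015 × 9.07 / (1.486 × √0.00033) = 5.04.
Try y = 1.66 ft: A R^(2/3) = 3.535 — too small.
Try y = 2.3 ft: A R^(2/3) = 5.651 — too large.
Try y = 2.1 ft: A R^(2/3) = 5.038 — matches.

y_n = 2.1 ft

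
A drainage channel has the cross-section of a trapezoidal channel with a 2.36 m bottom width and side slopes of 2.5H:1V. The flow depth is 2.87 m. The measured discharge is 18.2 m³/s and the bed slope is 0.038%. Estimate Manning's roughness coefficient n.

With bottom width b = 2.36 m and side slope z = 2.5: A = (b + zy)y = (2.36 + 2.5×2.87)×2.87 = 27.37 m²; P = b + 2y√(1+z²) = 2.36 + 2×2.87×2.693 = 17.82 m.
Hydraulic radius R = A/P = 27.37/17.82 = 1.536 m.
Rearranging Manning's equation: n = (1/Q) A R^(2/3) S^(1/2) = (1/18.2) × 27.37 × 1.536^(2/3) × √0.00038 = 0.039.

n = 0.039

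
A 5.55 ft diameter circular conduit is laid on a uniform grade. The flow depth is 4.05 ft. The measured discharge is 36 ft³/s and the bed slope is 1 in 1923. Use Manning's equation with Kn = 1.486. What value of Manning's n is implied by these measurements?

For a circular section of diameter D = 5.55 ft at depth y = 4.05 ft, the central angle is θ = 2 arccos(1 − 2y/D) = 4.096 rad. Then A = (D²/8)(θ − sin θ) = 18.91 ft² and P = Dθ/2 = 11.37 ft.
Hydraulic radius R = A/P = 18.91/11.37 = 1.664 ft.
Rearranging Manning's equation: n = (1.486/Q) A R^(2/3) S^(1/2) = (1.486/36) × 18.91 × 1.664^(2/3) × √0.00052 = 0.025.

n = 0.025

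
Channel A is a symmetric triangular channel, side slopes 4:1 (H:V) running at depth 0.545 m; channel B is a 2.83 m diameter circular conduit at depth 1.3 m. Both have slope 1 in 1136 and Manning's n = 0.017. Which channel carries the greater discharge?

channel B

Channel A: For a triangular section with side slope z = 4: A = zy² = 4×0.545² = 1.188 m²; P = 2y√(1+z²) = 2×0.545×4.123 = 4.494 m. Hydraulic radius R = A/P = 1.188/4.494 = 0.2644 m. Q_A = (1/0.017)·1.188·0.2644^(2/3)·√0.0008803 = 0.8541 m³/s.
Channel B: For a circular section of diameter D = 2.83 m at depth y = 1.3 m, the central angle is θ = 2 arccos(1 − 2y/D) = 2.979 rad. Then A = (D²/8)(θ − sin θ) = 2.82 m² and P = Dθ/2 = 4.215 m. Hydraulic radius R = A/P = 2.82/4.215 = 0.669 m. Q_B = (1/0.017)·2.82·0.669^(2/3)·√0.0008803 = 3.765 m³/s.
Q_A = 0.8541 m³/s vs Q_B = 3.765 m³/s, so channel B carries more.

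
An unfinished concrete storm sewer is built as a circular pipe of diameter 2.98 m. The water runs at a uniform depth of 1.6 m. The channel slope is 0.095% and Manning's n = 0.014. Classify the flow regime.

subcritical

For a circular section of diameter D = 2.98 m at depth y = 1.6 m, the central angle is θ = 2 arccos(1 − 2y/D) = 3.289 rad. Then A = (D²/8)(θ − sin θ) = 3.815 m² and P = Dθ/2 = 4.901 m.
Hydraulic radius R = A/P = 3.815/4.901 = 0.7783 m.
V = (1/n) R^(2/3) √S = (1/0.014) × 0.7783^(2/3) × √0.00095 = 1.863 m/s. Hydraulic depth D_h = A/T = 3.815/2.972 = 1.284 m.
Froude number Fr = V/√(g·D_h) = 1.863/√(9.81×1.284) = 0.525, which is less than 1, so the flow is subcritical.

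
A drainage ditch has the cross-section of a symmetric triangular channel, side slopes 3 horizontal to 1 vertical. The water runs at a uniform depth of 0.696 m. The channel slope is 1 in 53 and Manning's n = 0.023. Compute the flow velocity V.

For a triangular section with side slope z = 3: A = zy² = 3×0.696² = 1.453 m²; P = 2y√(1+z²) = 2×0.696×3.162 = 4.402 m.
Hydraulic radius R = A/P = 1.453/4.402 = 0.3301 m.
From Manning's equation, V = (1/n) R^(2/3) S^(1/2) = (1/0.023) × 0.3301^(2/3) × 0.01887^(1/2) = 2.85 m/s.

V = 2.85 m/s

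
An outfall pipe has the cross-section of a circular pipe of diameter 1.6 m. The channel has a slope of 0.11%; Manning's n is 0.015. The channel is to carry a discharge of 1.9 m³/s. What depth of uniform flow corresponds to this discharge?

Manning's equation rearranged: A R^(2/3) = nQ / (1·√S) = 0.015 × 1.9 / (√0.0011) = 0.8593.
Try y = 1.24 m: A R^(2/3) = 1.033 — too large.
Try y = 0.786 m: A R^(2/3) = 0.5296 — too small.
Try y = 1.07 m: A R^(2/3) = 0.8593 — ≈ 0.8593.

y_n = 1.07 m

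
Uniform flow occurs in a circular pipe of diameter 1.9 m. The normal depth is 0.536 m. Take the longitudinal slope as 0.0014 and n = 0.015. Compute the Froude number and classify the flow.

subcritical

For a circular section of diameter D = 1.9 m at depth y = 0.536 m, the central angle is θ = 2 arccos(1 − 2y/D) = 2.24 rad. Then A = (D²/8)(θ − sin θ) = 0.6567 m² and P = Dθ/2 = 2.128 m.
Hydraulic radius R = A/P = 0.6567/2.128 = 0.3086 m.
V = (1/n) R^(2/3) √S = (1/0.015) × 0.3086^(2/3) × √0.0014 = 1.139 m/s. Hydraulic depth D_h = A/T = 0.6567/1.71 = 0.384 m.
Froude number Fr = V/√(g·D_h) = 1.139/√(9.81×0.384) = 0.587, which is less than 1, so the flow is subcritical.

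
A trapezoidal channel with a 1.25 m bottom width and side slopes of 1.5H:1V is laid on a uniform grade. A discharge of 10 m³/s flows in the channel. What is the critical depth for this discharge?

At critical depth, Q² T / (g A³) = 1, i.e. A³/T = Q²/g = 10²/9.81 = 10.19.
At y = 1.33 m: A³/T = 15.34 — high.
At y = 1.2 m: A³/T = 10.11 — ≈ 10.19.

y_c = 1.2 m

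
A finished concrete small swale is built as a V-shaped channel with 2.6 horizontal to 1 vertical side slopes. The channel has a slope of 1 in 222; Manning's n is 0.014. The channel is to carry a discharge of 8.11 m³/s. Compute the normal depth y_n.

Manning's equation rearranged: A R^(2/3) = nQ / (1·√S) = 0.014 × 8.11 / (√0.004505) = 1.692.
Try y = 1.12 m: A R^(2/3) = 2.116 — too large.
Try y = 0.855 m: A R^(2/3) = 1.03 — too small.
Try y = 1.03 m: A R^(2/3) = 1.693 — ≈ 1.692.

y_n = 1.03 m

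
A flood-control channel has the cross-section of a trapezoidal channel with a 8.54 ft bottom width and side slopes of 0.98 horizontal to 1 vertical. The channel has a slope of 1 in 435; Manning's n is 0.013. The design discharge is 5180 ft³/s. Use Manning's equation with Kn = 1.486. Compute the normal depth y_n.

Manning's equation rearranged: A R^(2/3) = nQ / (1.486·√S) = 0.013 × 5180 / (1.486 × √0.002299) = 945.1.
At y = 11.7 ft: A R^(2/3) = 744 — too small.
At y = 15.2 ft: A R^(2/3) = 1300 — too large.
At y = 13.1 ft: A R^(2/3) = 944.4 — ≈ 945.1.

y_n = 13.1 ft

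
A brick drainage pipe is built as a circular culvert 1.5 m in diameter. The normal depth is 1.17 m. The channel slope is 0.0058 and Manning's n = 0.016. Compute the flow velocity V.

For a circular section of diameter D = 1.5 m at depth y = 1.17 m, the central angle is θ = 2 arccos(1 − 2y/D) = 4.33 rad. Then A = (D²/8)(θ − sin θ) = 1.479 m² and P = Dθ/2 = 3.248 m.
Hydraulic radius R = A/P = 1.479/3.248 = 0.4554 m.
From Manning's equation, V = (1/n) R^(2/3) S^(1/2) = (1/0.016) × 0.4554^(2/3) × 0.0058^(1/2) = 2.82 m/s.

V = 2.82 m/s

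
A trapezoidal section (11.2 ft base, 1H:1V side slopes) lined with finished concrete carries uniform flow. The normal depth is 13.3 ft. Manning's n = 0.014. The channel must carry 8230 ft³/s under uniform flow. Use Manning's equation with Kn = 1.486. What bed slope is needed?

S = 0.00451

With bottom width b = 11.2 ft and side slope z = 1: A = (b + zy)y = (11.2 + 1×13.3)×13.3 = 325.9 ft²; P = b + 2y√(1+z²) = 11.2 + 2×13.3×1.414 = 48.82 ft.
Hydraulic radius R = A/P = 325.9/48.82 = 6.675 ft.
From Manning's equation, S = [nQ / (1.486 A R^(2/3))]² = [0.014 × 8230 / (1.486 × 325.9 × 6.675^(2/3))]² = 0.00451.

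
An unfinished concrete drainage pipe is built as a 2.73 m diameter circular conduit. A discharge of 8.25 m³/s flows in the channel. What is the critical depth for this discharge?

y_c = 1.27 m

At critical depth, Q² T / (g A³) = 1, i.e. A³/T = Q²/g = 8.25²/9.81 = 6.938.
Trying y = 1.11 m: A³/T = 4.161 — too small.
Trying y = 1.27 m: A³/T = 6.97 — ≈ 6.938.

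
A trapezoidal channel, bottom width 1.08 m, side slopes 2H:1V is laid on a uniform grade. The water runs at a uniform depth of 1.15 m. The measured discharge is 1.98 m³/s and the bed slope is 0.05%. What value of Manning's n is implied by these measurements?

With bottom width b = 1.08 m and side slope z = 2: A = (b + zy)y = (1.08 + 2×1.15)×1.15 = 3.887 m²; P = b + 2y√(1+z²) = 1.08 + 2×1.15×2.236 = 6.223 m.
Hydraulic radius R = A/P = 3.887/6.223 = 0.6246 m.
Rearranging Manning's equation: n = (1/Q) A R^(2/3) S^(1/2) = (1/1.98) × 3.887 × 0.6246^(2/3) × √0.0005 = 0.0321.

n = 0.0321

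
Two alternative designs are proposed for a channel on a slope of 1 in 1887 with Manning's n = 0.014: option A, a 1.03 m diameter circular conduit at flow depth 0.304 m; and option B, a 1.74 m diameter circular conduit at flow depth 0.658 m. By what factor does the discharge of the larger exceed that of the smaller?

Channel A: For a circular section of diameter D = 1.03 m at depth y = 0.304 m, the central angle is θ = 2 arccos(1 − 2y/D) = 2.297 rad. Then A = (D²/8)(θ − sin θ) = 0.2055 m² and P = Dθ/2 = 1.183 m. Hydraulic radius R = A/P = 0.2055/1.183 = 0.1737 m. Q_A = (1/0.014)·0.2055·0.1737^(2/3)·√0.0005299 = 0.1052 m³/s.
Channel B: For a circular section of diameter D = 1.74 m at depth y = 0.658 m, the central angle is θ = 2 arccos(1 − 2y/D) = 2.649 rad. Then A = (D²/8)(θ − sin θ) = 0.8237 m² and P = Dθ/2 = 2.305 m. Hydraulic radius R = A/P = 0.8237/2.305 = 0.3574 m. Q_B = (1/0.014)·0.8237·0.3574^(2/3)·√0.0005299 = 0.6821 m³/s.
The larger discharge is 0.6821 m³/s and the smaller is 0.1052 m³/s; the ratio is 6.48.

6.48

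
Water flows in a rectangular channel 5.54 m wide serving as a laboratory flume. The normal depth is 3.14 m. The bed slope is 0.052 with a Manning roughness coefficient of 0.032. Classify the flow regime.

Flow area A = b·y = 5.54 × 3.14 = 17.4 m². Wetted perimeter P = b + 2y = 5.54 + 2×3.14 = 11.82 m.
Hydraulic radius R = A/P = 17.4/11.82 = 1.472 m.
V = (1/n) R^(2/3) √S = (1/0.032) × 1.472^(2/3) × √0.052 = 9.22 m/s. Hydraulic depth D_h = A/T = 17.4/5.54 = 3.14 m.
Froude number Fr = V/√(g·D_h) = 9.22/√(9.81×3.14) = 1.66, which is greater than 1, so the flow is supercritical.

supercritical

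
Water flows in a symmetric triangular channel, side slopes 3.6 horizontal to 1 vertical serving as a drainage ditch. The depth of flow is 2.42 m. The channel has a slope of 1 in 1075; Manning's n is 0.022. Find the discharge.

For a triangular section with side slope z = 3.6: A = zy² = 3.6×2.42² = 21.08 m²; P = 2y√(1+z²) = 2×2.42×3.736 = 18.08 m.
Hydraulic radius R = A/P = 21.08/18.08 = 1.166 m.
Manning's equation: Q = (1/n) A R^(2/3) S^(1/2) = (1/0.022) × 21.08 × 1.166^(2/3) × 0.0009302^(1/2) = 32.4 m³/s.

Q = 32.4 m³/s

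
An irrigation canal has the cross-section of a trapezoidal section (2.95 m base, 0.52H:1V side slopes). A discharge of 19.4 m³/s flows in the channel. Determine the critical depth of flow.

y_c = 1.49 m

At critical depth, Q² T / (g A³) = 1, i.e. A³/T = Q²/g = 19.4²/9.81 = 38.36.
Try y = 1.17 m: A³/T = 17.32 — short.
Try y = 1.49 m: A³/T = 37.99 — matches.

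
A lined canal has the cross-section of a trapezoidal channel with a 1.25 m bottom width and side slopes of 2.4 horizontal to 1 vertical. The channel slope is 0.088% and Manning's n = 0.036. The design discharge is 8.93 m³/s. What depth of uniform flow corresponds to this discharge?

Manning's equation rearranged: A R^(2/3) = nQ / (1·√S) = 0.036 × 8.93 / (√0.00088) = 10.84.
Try y = 2.24 m: A R^(2/3) = 16.3 — high.
Try y = 1.89 m: A R^(2/3) = 10.84 — matches.

y_n = 1.89 m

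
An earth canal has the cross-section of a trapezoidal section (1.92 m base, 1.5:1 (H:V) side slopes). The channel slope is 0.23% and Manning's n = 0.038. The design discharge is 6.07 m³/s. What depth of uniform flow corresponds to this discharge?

Manning's equation rearranged: A R^(2/3) = nQ / (1·√S) = 0.038 × 6.07 / (√0.0023) = 4.81.
Try y = 0.954 m: A R^(2/3) = 2.265 — too small.
Try y = 1.6 m: A R^(2/3) = 6.438 — too large.
Try y = 1.39 m: A R^(2/3) = 4.81 — ≈ 4.81.

y_n = 1.39 m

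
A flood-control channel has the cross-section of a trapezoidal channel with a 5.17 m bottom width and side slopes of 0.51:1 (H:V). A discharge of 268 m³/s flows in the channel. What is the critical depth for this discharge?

y_c = 5.4 m

At critical depth, Q² T / (g A³) = 1, i.e. A³/T = Q²/g = 268²/9.81 = 7322.
At y = 3.9 m: A³/T = 2379 — too small.
At y = 6.62 m: A³/T = 15190 — too large.
At y = 5.4 m: A³/T = 7337 — matches.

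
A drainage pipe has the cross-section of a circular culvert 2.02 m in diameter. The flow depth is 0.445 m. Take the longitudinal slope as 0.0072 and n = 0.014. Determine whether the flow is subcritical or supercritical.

For a circular section of diameter D = 2.02 m at depth y = 0.445 m, the central angle is θ = 2 arccos(1 − 2y/D) = 1.954 rad. Then A = (D²/8)(θ − sin θ) = 0.5238 m² and P = Dθ/2 = 1.974 m.
Hydraulic radius R = A/P = 0.5238/1.974 = 0.2654 m.
V = (1/n) R^(2/3) √S = (1/0.014) × 0.2654^(2/3) × √0.0072 = 2.503 m/s. Hydraulic depth D_h = A/T = 0.5238/1.674 = 0.3128 m.
Froude number Fr = V/√(g·D_h) = 2.503/√(9.81×0.3128) = 1.43, which is greater than 1, so the flow is supercritical.

supercritical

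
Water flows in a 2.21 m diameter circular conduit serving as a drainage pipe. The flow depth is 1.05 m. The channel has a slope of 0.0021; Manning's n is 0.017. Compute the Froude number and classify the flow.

subcritical

For a circular section of diameter D = 2.21 m at depth y = 1.05 m, the central angle is θ = 2 arccos(1 − 2y/D) = 3.042 rad. Then A = (D²/8)(θ − sin θ) = 1.796 m² and P = Dθ/2 = 3.361 m.
Hydraulic radius R = A/P = 1.796/3.361 = 0.5344 m.
V = (1/n) R^(2/3) √S = (1/0.017) × 0.5344^(2/3) × √0.0021 = 1.775 m/s. Hydraulic depth D_h = A/T = 1.796/2.207 = 0.8139 m.
Froude number Fr = V/√(g·D_h) = 1.775/√(9.81×0.8139) = 0.628, which is less than 1, so the flow is subcritical.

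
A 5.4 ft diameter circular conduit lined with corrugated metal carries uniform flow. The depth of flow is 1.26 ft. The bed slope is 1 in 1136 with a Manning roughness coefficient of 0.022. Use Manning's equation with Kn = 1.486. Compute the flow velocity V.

For a circular section of diameter D = 5.4 ft at depth y = 1.26 ft, the central angle is θ = 2 arccos(1 − 2y/D) = 2.017 rad. Then A = (D²/8)(θ − sin θ) = 4.061 ft² and P = Dθ/2 = 5.445 ft.
Hydraulic radius R = A/P = 4.061/5.445 = 0.7459 ft.
From Manning's equation, V = (1.486/n) R^(2/3) S^(1/2) = (1.486/0.022) × 0.7459^(2/3) × 0.0008803^(1/2) = 1.65 ft/s.

V = 1.65 ft/s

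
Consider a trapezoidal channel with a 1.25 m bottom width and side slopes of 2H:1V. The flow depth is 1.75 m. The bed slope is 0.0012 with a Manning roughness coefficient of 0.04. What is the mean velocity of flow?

V = 0.817 m/s

With bottom width b = 1.25 m and side slope z = 2: A = (b + zy)y = (1.25 + 2×1.75)×1.75 = 8.312 m²; P = b + 2y√(1+z²) = 1.25 + 2×1.75×2.236 = 9.076 m.
Hydraulic radius R = A/P = 8.312/9.076 = 0.9159 m.
From Manning's equation, V = (1/n) R^(2/3) S^(1/2) = (1/0.04) × 0.9159^(2/3) × 0.0012^(1/2) = 0.817 m/s.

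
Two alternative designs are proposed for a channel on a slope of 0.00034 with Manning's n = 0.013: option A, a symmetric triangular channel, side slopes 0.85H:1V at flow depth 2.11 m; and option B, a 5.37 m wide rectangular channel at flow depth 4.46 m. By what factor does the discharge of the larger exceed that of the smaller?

11.5

Channel A: For a triangular section with side slope z = 0.85: A = zy² = 0.85×2.11² = 3.784 m²; P = 2y√(1+z²) = 2×2.11×1.312 = 5.538 m. Hydraulic radius R = A/P = 3.784/5.538 = 0.6833 m. Q_A = (1/0.013)·3.784·0.6833^(2/3)·√0.00034 = 4.164 m³/s.
Channel B: Flow area A = b·y = 5.37 × 4.46 = 23.95 m². Wetted perimeter P = b + 2y = 5.37 + 2×4.46 = 14.29 m. Hydraulic radius R = A/P = 23.95/14.29 = 1.676 m. Q_B = (1/0.013)·23.95·1.676^(2/3)·√0.00034 = 47.93 m³/s.
The larger discharge is 47.93 m³/s and the smaller is 4.164 m³/s; the ratio is 11.5.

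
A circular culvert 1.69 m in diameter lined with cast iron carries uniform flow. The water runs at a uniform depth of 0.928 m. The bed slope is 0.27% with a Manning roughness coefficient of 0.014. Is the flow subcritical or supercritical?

For a circular section of diameter D = 1.69 m at depth y = 0.928 m, the central angle is θ = 2 arccos(1 − 2y/D) = 3.338 rad. Then A = (D²/8)(θ − sin θ) = 1.262 m² and P = Dθ/2 = 2.821 m.
Hydraulic radius R = A/P = 1.262/2.821 = 0.4472 m.
V = (1/n) R^(2/3) √S = (1/0.014) × 0.4472^(2/3) × √0.0027 = 2.171 m/s. Hydraulic depth D_h = A/T = 1.262/1.682 = 0.7502 m.
Froude number Fr = V/√(g·D_h) = 2.171/√(9.81×0.7502) = 0.8, which is less than 1, so the flow is subcritical.

subcritical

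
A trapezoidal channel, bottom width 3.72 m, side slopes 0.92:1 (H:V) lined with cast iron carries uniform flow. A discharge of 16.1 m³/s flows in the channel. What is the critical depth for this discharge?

y_c = 1.12 m

At critical depth, Q² T / (g A³) = 1, i.e. A³/T = Q²/g = 16.1²/9.81 = 26.42.
Try y = 1.27 m: A³/T = 39.51 — over.
Try y = 0.974 m: A³/T = 16.49 — short.
Try y = 1.12 m: A³/T = 26.05 — ≈ 26.42.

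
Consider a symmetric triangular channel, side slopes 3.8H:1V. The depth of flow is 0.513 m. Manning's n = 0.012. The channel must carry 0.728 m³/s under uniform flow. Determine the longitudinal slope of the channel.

S = 0.00049

For a triangular section with side slope z = 3.8: A = zy² = 3.8×0.513² = 1 m²; P = 2y√(1+z²) = 2×0.513×3.929 = 4.032 m.
Hydraulic radius R = A/P = 1/4.032 = 0.2481 m.
From Manning's equation, S = [nQ / (1 A R^(2/3))]² = [0.012 × 0.728 / (1 × 1 × 0.2481^(2/3))]² = 0.00049.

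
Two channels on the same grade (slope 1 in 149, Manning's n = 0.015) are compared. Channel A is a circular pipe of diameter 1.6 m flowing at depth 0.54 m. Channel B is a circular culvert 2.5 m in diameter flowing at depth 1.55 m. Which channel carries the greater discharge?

Channel A: For a circular section of diameter D = 1.6 m at depth y = 0.54 m, the central angle is θ = 2 arccos(1 − 2y/D) = 2.48 rad. Then A = (D²/8)(θ − sin θ) = 0.5968 m² and P = Dθ/2 = 1.984 m. Hydraulic radius R = A/P = 0.5968/1.984 = 0.3008 m. Q_A = (1/0.015)·0.5968·0.3008^(2/3)·√0.006711 = 1.463 m³/s.
Channel B: For a circular section of diameter D = 2.5 m at depth y = 1.55 m, the central angle is θ = 2 arccos(1 − 2y/D) = 3.626 rad. Then A = (D²/8)(θ − sin θ) = 3.197 m² and P = Dθ/2 = 4.533 m. Hydraulic radius R = A/P = 3.197/4.533 = 0.7053 m. Q_B = (1/0.015)·3.197·0.7053^(2/3)·√0.006711 = 13.84 m³/s.
Q_A = 1.463 m³/s vs Q_B = 13.84 m³/s, so channel B carries more.

channel B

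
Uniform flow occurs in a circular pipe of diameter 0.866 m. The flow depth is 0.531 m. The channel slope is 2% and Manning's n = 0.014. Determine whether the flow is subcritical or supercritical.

For a circular section of diameter D = 0.866 m at depth y = 0.531 m, the central angle is θ = 2 arccos(1 − 2y/D) = 3.598 rad. Then A = (D²/8)(θ − sin θ) = 0.3786 m² and P = Dθ/2 = 1.558 m.
Hydraulic radius R = A/P = 0.3786/1.558 = 0.243 m.
V = (1/n) R^(2/3) √S = (1/0.014) × 0.243^(2/3) × √0.02 = 3.934 m/s. Hydraulic depth D_h = A/T = 0.3786/0.8435 = 0.4489 m.
Froude number Fr = V/√(g·D_h) = 3.934/√(9.81×0.4489) = 1.87, which is greater than 1, so the flow is supercritical.

supercritical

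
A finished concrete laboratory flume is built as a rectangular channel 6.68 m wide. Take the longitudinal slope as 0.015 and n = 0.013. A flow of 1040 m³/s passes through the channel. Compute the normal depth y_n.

Manning's equation rearranged: A R^(2/3) = nQ / (1·√S) = 0.013 × 1040 / (√0.015) = 110.4.
Try y = 7.64 m: A R^(2/3) = 89.54 — low.
Try y = 9.11 m: A R^(2/3) = 110.4 — matches.

y_n = 9.11 m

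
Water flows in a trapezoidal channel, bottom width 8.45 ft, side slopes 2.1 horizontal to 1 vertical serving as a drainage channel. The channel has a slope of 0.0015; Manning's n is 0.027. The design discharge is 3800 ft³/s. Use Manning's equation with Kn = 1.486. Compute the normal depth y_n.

Manning's equation rearranged: A R^(2/3) = nQ / (1.486·√S) = 0.027 × 3800 / (1.486 × √0.0015) = 1783.
At y = 17.1 ft: A R^(2/3) = 3189 — over.
At y = 11.7 ft: A R^(2/3) = 1296 — short.
At y = 13.4 ft: A R^(2/3) = 1782 — close enough.

y_n = 13.4 ft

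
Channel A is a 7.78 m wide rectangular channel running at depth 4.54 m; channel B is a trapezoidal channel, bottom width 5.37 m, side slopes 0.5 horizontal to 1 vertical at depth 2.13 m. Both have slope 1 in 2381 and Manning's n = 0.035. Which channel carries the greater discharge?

channel A

Channel A: Flow area A = b·y = 7.78 × 4.54 = 35.32 m². Wetted perimeter P = b + 2y = 7.78 + 2×4.54 = 16.86 m. Hydraulic radius R = A/P = 35.32/16.86 = 2.095 m. Q_A = (1/0.035)·35.32·2.095^(2/3)·√0.00042 = 33.86 m³/s.
Channel B: With bottom width b = 5.37 m and side slope z = 0.5: A = (b + zy)y = (5.37 + 0.5×2.13)×2.13 = 13.71 m²; P = b + 2y√(1+z²) = 5.37 + 2×2.13×1.118 = 10.13 m. Hydraulic radius R = A/P = 13.71/10.13 = 1.353 m. Q_B = (1/0.035)·13.71·1.353^(2/3)·√0.00042 = 9.816 m³/s.
Q_A = 33.86 m³/s vs Q_B = 9.816 m³/s, so channel A carries more.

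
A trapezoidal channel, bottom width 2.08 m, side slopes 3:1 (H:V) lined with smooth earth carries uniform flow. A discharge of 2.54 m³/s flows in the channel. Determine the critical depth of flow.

At critical depth, Q² T / (g A³) = 1, i.e. A³/T = Q²/g = 2.54²/9.81 = 0.6577.
Trying y = 0.374 m: A³/T = 0.3972 — short.
Trying y = 0.497 m: A³/T = 1.104 — over.
Trying y = 0.431 m: A³/T = 0.6585 — ≈ 0.6577.

y_c = 0.431 m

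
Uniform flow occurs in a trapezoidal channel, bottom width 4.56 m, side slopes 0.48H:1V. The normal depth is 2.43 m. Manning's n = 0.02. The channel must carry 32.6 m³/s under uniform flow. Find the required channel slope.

With bottom width b = 4.56 m and side slope z = 0.48: A = (b + zy)y = (4.56 + 0.48×2.43)×2.43 = 13.92 m²; P = b + 2y√(1+z²) = 4.56 + 2×2.43×1.109 = 9.951 m.
Hydraulic radius R = A/P = 13.92/9.951 = 1.398 m.
From Manning's equation, S = [nQ / (1 A R^(2/3))]² = [0.02 × 32.6 / (1 × 13.92 × 1.398^(2/3))]² = 0.0014.

S = 0.0014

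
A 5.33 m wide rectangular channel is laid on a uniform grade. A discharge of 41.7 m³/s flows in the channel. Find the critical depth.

y_c = 1.84 m

For a rectangular channel, critical depth y_c = (q²/g)^(1/3) where q = Q/b = 41.7/5.33 = 7.824 m²/s.
So y_c = (7.824²/9.81)^(1/3) = 1.84 m.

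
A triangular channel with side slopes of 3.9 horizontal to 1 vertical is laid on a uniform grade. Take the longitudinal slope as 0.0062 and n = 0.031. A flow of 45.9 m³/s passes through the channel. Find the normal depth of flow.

y_n = 2.13 m

Manning's equation rearranged: A R^(2/3) = nQ / (1·√S) = 0.031 × 45.9 / (√0.0062) = 18.07.
At y = 1.62 m: A R^(2/3) = 8.707 — too small.
At y = 2.13 m: A R^(2/3) = 18.07 — close enough.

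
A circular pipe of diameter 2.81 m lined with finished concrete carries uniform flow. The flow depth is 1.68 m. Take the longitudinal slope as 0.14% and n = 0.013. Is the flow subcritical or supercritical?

For a circular section of diameter D = 2.81 m at depth y = 1.68 m, the central angle is θ = 2 arccos(1 − 2y/D) = 3.536 rad. Then A = (D²/8)(θ − sin θ) = 3.869 m² and P = Dθ/2 = 4.968 m.
Hydraulic radius R = A/P = 3.869/4.968 = 0.7788 m.
V = (1/n) R^(2/3) √S = (1/0.013) × 0.7788^(2/3) × √0.0014 = 2.436 m/s. Hydraulic depth D_h = A/T = 3.869/2.756 = 1.404 m.
Froude number Fr = V/√(g·D_h) = 2.436/√(9.81×1.404) = 0.656, which is less than 1, so the flow is subcritical.

subcritical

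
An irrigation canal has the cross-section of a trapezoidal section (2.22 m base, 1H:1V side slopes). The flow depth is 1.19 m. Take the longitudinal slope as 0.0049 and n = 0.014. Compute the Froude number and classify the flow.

With bottom width b = 2.22 m and side slope z = 1: A = (b + zy)y = (2.22 + 1×1.19)×1.19 = 4.058 m²; P = b + 2y√(1+z²) = 2.22 + 2×1.19×1.414 = 5.586 m.
Hydraulic radius R = A/P = 4.058/5.586 = 0.7265 m.
V = (1/n) R^(2/3) √S = (1/0.014) × 0.7265^(2/3) × √0.0049 = 4.041 m/s. Hydraulic depth D_h = A/T = 4.058/4.6 = 0.8822 m.
Froude number Fr = V/√(g·D_h) = 4.041/√(9.81×0.8822) = 1.37, which is greater than 1, so the flow is supercritical.

supercritical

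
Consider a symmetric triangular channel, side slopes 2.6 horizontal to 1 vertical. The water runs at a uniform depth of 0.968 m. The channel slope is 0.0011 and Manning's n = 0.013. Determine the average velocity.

V = 1.5 m/s

For a triangular section with side slope z = 2.6: A = zy² = 2.6×0.968² = 2.436 m²; P = 2y√(1+z²) = 2×0.968×2.786 = 5.393 m.
Hydraulic radius R = A/P = 2.436/5.393 = 0.4517 m.
From Manning's equation, V = (1/n) R^(2/3) S^(1/2) = (1/0.013) × 0.4517^(2/3) × 0.0011^(1/2) = 1.5 m/s.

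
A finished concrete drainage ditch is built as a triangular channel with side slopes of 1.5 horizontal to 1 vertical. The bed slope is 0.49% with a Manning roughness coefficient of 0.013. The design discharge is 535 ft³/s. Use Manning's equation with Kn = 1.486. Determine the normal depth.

y_n = 5.17 ft

Manning's equation rearranged: A R^(2/3) = nQ / (1.486·√S) = 0.013 × 535 / (1.486 × √0.0049) = 66.86.
Trying y = 4.31 ft: A R^(2/3) = 41.13 — low.
Trying y = 6.48 ft: A R^(2/3) = 122 — high.
Trying y = 5.17 ft: A R^(2/3) = 66.81 — close enough.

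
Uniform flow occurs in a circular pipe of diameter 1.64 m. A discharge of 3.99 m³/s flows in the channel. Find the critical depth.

y_c = 1.01 m

At critical depth, Q² T / (g A³) = 1, i.e. A³/T = Q²/g = 3.99²/9.81 = 1.623.
Try y = 1.19 m: A³/T = 3.023 — over.
Try y = 1.01 m: A³/T = 1.594 — matches.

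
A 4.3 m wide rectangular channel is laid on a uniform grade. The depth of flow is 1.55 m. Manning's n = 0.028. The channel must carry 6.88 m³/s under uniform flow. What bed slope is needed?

Flow area A = b·y = 4.3 × 1.55 = 6.665 m². Wetted perimeter P = b + 2y = 4.3 + 2×1.55 = 7.4 m.
Hydraulic radius R = A/P = 6.665/7.4 = 0.9007 m.
From Manning's equation, S = [nQ / (1 A R^(2/3))]² = [0.028 × 6.88 / (1 × 6.665 × 0.9007^(2/3))]² = 0.00096.

S = 0.00096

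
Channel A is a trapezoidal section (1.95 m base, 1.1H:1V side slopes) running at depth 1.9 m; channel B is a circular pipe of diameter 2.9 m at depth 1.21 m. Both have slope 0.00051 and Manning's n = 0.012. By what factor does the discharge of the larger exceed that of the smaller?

3.98

Channel A: With bottom width b = 1.95 m and side slope z = 1.1: A = (b + zy)y = (1.95 + 1.1×1.9)×1.9 = 7.676 m²; P = b + 2y√(1+z²) = 1.95 + 2×1.9×1.487 = 7.599 m. Hydraulic radius R = A/P = 7.676/7.599 = 1.01 m. Q_A = (1/0.012)·7.676·1.01^(2/3)·√0.00051 = 14.54 m³/s.
Channel B: For a circular section of diameter D = 2.9 m at depth y = 1.21 m, the central angle is θ = 2 arccos(1 − 2y/D) = 2.809 rad. Then A = (D²/8)(θ − sin θ) = 2.61 m² and P = Dθ/2 = 4.073 m. Hydraulic radius R = A/P = 2.61/4.073 = 0.6407 m. Q_B = (1/0.012)·2.61·0.6407^(2/3)·√0.00051 = 3.65 m³/s.
The larger discharge is 14.54 m³/s and the smaller is 3.65 m³/s; the ratio is 3.98.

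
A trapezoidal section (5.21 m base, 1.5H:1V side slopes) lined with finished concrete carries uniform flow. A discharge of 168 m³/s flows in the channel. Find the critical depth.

y_c = 3.43 m

At critical depth, Q² T / (g A³) = 1, i.e. A³/T = Q²/g = 168²/9.81 = 2877.
Try y = 3.81 m: A³/T = 4334 — over.
Try y = 3.43 m: A³/T = 2891 — matches.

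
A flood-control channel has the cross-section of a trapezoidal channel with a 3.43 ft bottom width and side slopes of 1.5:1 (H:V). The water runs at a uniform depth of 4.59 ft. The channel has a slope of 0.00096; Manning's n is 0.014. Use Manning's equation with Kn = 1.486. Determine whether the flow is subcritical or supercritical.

With bottom width b = 3.43 ft and side slope z = 1.5: A = (b + zy)y = (3.43 + 1.5×4.59)×4.59 = 47.35 ft²; P = b + 2y√(1+z²) = 3.43 + 2×4.59×1.803 = 19.98 ft.
Hydraulic radius R = A/P = 47.35/19.98 = 2.37 ft.
V = (1.486/n) R^(2/3) √S = (1.486/0.014) × 2.37^(2/3) × √0.00096 = 5.846 ft/s. Hydraulic depth D_h = A/T = 47.35/17.2 = 2.753 ft.
Froude number Fr = V/√(g·D_h) = 5.846/√(32.2×2.753) = 0.621, which is less than 1, so the flow is subcritical.

subcritical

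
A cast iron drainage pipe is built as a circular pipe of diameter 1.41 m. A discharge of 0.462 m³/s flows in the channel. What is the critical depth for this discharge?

At critical depth, Q² T / (g A³) = 1, i.e. A³/T = Q²/g = 0.462²/9.81 = 0.02176.
Try y = 0.396 m: A³/T = 0.03664 — too large.
Try y = 0.346 m: A³/T = 0.02167 — close enough.

y_c = 0.346 m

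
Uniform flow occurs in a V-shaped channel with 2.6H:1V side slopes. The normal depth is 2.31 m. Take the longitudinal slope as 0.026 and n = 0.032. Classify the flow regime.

supercritical

For a triangular section with side slope z = 2.6: A = zy² = 2.6×2.31² = 13.87 m²; P = 2y√(1+z²) = 2×2.31×2.786 = 12.87 m.
Hydraulic radius R = A/P = 13.87/12.87 = 1.078 m.
V = (1/n) R^(2/3) √S = (1/0.032) × 1.078^(2/3) × √0.026 = 5.298 m/s. Hydraulic depth D_h = A/T = 13.87/12.01 = 1.155 m.
Froude number Fr = V/√(g·D_h) = 5.298/√(9.81×1.155) = 1.57, which is greater than 1, so the flow is supercritical.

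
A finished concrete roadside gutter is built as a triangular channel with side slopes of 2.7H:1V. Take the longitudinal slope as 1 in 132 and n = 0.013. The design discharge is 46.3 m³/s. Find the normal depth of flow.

Manning's equation rearranged: A R^(2/3) = nQ / (1·√S) = 0.013 × 46.3 / (√0.007576) = 6.915.
At y = 1.38 m: A R^(2/3) = 3.847 — too small.
At y = 1.94 m: A R^(2/3) = 9.54 — too large.
At y = 1.72 m: A R^(2/3) = 6.921 — matches.

y_n = 1.72 m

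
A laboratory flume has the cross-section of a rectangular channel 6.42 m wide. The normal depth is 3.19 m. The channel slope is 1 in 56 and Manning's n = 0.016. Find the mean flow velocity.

Flow area A = b·y = 6.42 × 3.19 = 20.48 m². Wetted perimeter P = b + 2y = 6.42 + 2×3.19 = 12.8 m.
Hydraulic radius R = A/P = 20.48/12.8 = 1.6 m.
From Manning's equation, V = (1/n) R^(2/3) S^(1/2) = (1/0.016) × 1.6^(2/3) × 0.01786^(1/2) = 11.4 m/s.

V = 11.4 m/s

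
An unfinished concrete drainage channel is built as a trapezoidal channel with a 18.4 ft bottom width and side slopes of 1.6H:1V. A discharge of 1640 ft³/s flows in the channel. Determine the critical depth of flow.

y_c = 5.33 ft

At critical depth, Q² T / (g A³) = 1, i.e. A³/T = Q²/g = 1640²/32.2 = 83530.
Try y = 6.28 ft: A³/T = 148100 — over.
Try y = 5.33 ft: A³/T = 83390 — ≈ 83530.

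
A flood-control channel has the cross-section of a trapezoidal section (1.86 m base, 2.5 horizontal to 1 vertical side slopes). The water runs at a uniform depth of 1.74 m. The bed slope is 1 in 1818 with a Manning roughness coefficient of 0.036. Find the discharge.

With bottom width b = 1.86 m and side slope z = 2.5: A = (b + zy)y = (1.86 + 2.5×1.74)×1.74 = 10.81 m²; P = b + 2y√(1+z²) = 1.86 + 2×1.74×2.693 = 11.23 m.
Hydraulic radius R = A/P = 10.81/11.23 = 0.9622 m.
Manning's equation: Q = (1/n) A R^(2/3) S^(1/2) = (1/0.036) × 10.81 × 0.9622^(2/3) × 0.0005501^(1/2) = 6.86 m³/s.

Q = 6.86 m³/s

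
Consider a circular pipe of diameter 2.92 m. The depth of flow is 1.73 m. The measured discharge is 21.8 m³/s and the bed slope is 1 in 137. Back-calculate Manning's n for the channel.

n = 0.014

For a circular section of diameter D = 2.92 m at depth y = 1.73 m, the central angle is θ = 2 arccos(1 − 2y/D) = 3.514 rad. Then A = (D²/8)(θ − sin θ) = 4.132 m² and P = Dθ/2 = 5.13 m.
Hydraulic radius R = A/P = 4.132/5.13 = 0.8055 m.
Rearranging Manning's equation: n = (1/Q) A R^(2/3) S^(1/2) = (1/21.8) × 4.132 × 0.8055^(2/3) × √0.007299 = 0.014.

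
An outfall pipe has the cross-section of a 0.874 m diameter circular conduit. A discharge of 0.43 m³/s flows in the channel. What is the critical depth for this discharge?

At critical depth, Q² T / (g A³) = 1, i.e. A³/T = Q²/g = 0.43²/9.81 = 0.01885.
At y = 0.318 m: A³/T = 0.009128 — short.
At y = 0.491 m: A³/T = 0.0482 — over.
At y = 0.384 m: A³/T = 0.01884 — close enough.

y_c = 0.384 m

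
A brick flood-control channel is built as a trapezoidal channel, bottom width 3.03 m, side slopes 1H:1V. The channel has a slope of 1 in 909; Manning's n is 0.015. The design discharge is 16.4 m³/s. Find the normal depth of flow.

Manning's equation rearranged: A R^(2/3) = nQ / (1·√S) = 0.015 × 16.4 / (√0.0011) = 7.417.
At y = 1.18 m: A R^(2/3) = 4.21 — too small.
At y = 1.75 m: A R^(2/3) = 8.632 — too large.
At y = 1.61 m: A R^(2/3) = 7.396 — close enough.

y_n = 1.61 m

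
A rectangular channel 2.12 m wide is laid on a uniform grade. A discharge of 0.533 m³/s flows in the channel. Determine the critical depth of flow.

For a rectangular channel, critical depth y_c = (q²/g)^(1/3) where q = Q/b = 0.533/2.12 = 0.2514 m²/s.
So y_c = (0.2514²/9.81)^(1/3) = 0.186 m.

y_c = 0.186 m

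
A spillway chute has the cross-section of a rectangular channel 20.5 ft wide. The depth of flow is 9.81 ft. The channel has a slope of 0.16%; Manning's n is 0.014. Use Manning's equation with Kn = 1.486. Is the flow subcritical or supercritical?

Flow area A = b·y = 20.5 × 9.81 = 201.1 ft². Wetted perimeter P = b + 2y = 20.5 + 2×9.81 = 40.12 ft.
Hydraulic radius R = A/P = 201.1/40.12 = 5.013 ft.
V = (1.486/n) R^(2/3) √S = (1.486/0.014) × 5.013^(2/3) × √0.0016 = 12.44 ft/s. Hydraulic depth D_h = A/T = 201.1/20.5 = 9.81 ft.
Froude number Fr = V/√(g·D_h) = 12.44/√(32.2×9.81) = 0.7, which is less than 1, so the flow is subcritical.

subcritical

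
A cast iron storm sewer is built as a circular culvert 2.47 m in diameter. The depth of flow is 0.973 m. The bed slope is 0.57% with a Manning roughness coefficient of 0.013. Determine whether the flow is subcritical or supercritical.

For a circular section of diameter D = 2.47 m at depth y = 0.973 m, the central angle is θ = 2 arccos(1 − 2y/D) = 2.714 rad. Then A = (D²/8)(θ − sin θ) = 1.754 m² and P = Dθ/2 = 3.352 m.
Hydraulic radius R = A/P = 1.754/3.352 = 0.5232 m.
V = (1/n) R^(2/3) √S = (1/0.013) × 0.5232^(2/3) × √0.0057 = 3.771 m/s. Hydraulic depth D_h = A/T = 1.754/2.414 = 0.7265 m.
Froude number Fr = V/√(g·D_h) = 3.771/√(9.81×0.7265) = 1.41, which is greater than 1, so the flow is supercritical.

supercritical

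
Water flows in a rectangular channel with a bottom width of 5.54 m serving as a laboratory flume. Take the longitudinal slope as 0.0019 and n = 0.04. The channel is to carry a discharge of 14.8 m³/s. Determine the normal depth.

Manning's equation rearranged: A R^(2/3) = nQ / (1·√S) = 0.04 × 14.8 / (√0.0019) = 13.58.
Trying y = 1.93 m: A R^(2/3) = 11.65 — too small.
Trying y = 2.75 m: A R^(2/3) = 18.88 — too large.
Trying y = 2.16 m: A R^(2/3) = 13.62 — ≈ 13.58.

y_n = 2.16 m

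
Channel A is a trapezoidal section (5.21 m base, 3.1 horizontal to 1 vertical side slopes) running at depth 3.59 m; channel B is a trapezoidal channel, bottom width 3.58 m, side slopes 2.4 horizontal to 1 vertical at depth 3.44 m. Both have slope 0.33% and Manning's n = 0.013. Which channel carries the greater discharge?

channel A

Channel A: With bottom width b = 5.21 m and side slope z = 3.1: A = (b + zy)y = (5.21 + 3.1×3.59)×3.59 = 58.66 m²; P = b + 2y√(1+z²) = 5.21 + 2×3.59×3.257 = 28.6 m. Hydraulic radius R = A/P = 58.66/28.6 = 2.051 m. Q_A = (1/0.013)·58.66·2.051^(2/3)·√0.0033 = 418.4 m³/s.
Channel B: With bottom width b = 3.58 m and side slope z = 2.4: A = (b + zy)y = (3.58 + 2.4×3.44)×3.44 = 40.72 m²; P = b + 2y√(1+z²) = 3.58 + 2×3.44×2.6 = 21.47 m. Hydraulic radius R = A/P = 40.72/21.47 = 1.897 m. Q_B = (1/0.013)·40.72·1.897^(2/3)·√0.0033 = 275.7 m³/s.
Q_A = 418.4 m³/s vs Q_B = 275.7 m³/s, so channel A carries more.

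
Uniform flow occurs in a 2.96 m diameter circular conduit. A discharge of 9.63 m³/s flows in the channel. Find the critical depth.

y_c = 1.34 m

At critical depth, Q² T / (g A³) = 1, i.e. A³/T = Q²/g = 9.63²/9.81 = 9.453.
At y = 1.59 m: A³/T = 18.09 — high.
At y = 0.96 m: A³/T = 2.609 — low.
At y = 1.34 m: A³/T = 9.411 — close enough.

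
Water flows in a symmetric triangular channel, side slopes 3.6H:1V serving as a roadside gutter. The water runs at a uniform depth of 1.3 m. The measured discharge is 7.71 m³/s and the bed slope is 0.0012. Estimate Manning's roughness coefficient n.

n = 0.02

For a triangular section with side slope z = 3.6: A = zy² = 3.6×1.3² = 6.084 m²; P = 2y√(1+z²) = 2×1.3×3.736 = 9.714 m.
Hydraulic radius R = A/P = 6.084/9.714 = 0.6263 m.
Rearranging Manning's equation: n = (1/Q) A R^(2/3) S^(1/2) = (1/7.71) × 6.084 × 0.6263^(2/3) × √0.0012 = 0.02.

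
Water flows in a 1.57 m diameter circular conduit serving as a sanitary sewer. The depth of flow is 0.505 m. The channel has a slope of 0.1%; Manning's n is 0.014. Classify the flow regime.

subcritical

For a circular section of diameter D = 1.57 m at depth y = 0.505 m, the central angle is θ = 2 arccos(1 − 2y/D) = 2.412 rad. Then A = (D²/8)(θ − sin θ) = 0.5379 m² and P = Dθ/2 = 1.894 m.
Hydraulic radius R = A/P = 0.5379/1.894 = 0.2841 m.
V = (1/n) R^(2/3) √S = (1/0.014) × 0.2841^(2/3) × √0.001 = 0.9761 m/s. Hydraulic depth D_h = A/T = 0.5379/1.467 = 0.3667 m.
Froude number Fr = V/√(g·D_h) = 0.9761/√(9.81×0.3667) = 0.515, which is less than 1, so the flow is subcritical.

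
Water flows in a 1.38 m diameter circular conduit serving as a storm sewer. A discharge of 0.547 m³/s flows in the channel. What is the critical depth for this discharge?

y_c = 0.38 m

At critical depth, Q² T / (g A³) = 1, i.e. A³/T = Q²/g = 0.547²/9.81 = 0.0305.
Try y = 0.444 m: A³/T = 0.05572 — high.
Try y = 0.38 m: A³/T = 0.03047 — matches.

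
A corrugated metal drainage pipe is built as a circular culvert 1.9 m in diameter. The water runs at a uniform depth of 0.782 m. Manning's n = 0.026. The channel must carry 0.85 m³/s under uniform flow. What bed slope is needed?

S = 0.0013

For a circular section of diameter D = 1.9 m at depth y = 0.782 m, the central angle is θ = 2 arccos(1 − 2y/D) = 2.786 rad. Then A = (D²/8)(θ − sin θ) = 1.1 m² and P = Dθ/2 = 2.647 m.
Hydraulic radius R = A/P = 1.1/2.647 = 0.4156 m.
From Manning's equation, S = [nQ / (1 A R^(2/3))]² = [0.026 × 0.85 / (1 × 1.1 × 0.4156^(2/3))]² = 0.0013.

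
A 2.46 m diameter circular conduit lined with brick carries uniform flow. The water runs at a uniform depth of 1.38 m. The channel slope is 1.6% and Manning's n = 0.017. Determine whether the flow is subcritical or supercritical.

For a circular section of diameter D = 2.46 m at depth y = 1.38 m, the central angle is θ = 2 arccos(1 − 2y/D) = 3.386 rad. Then A = (D²/8)(θ − sin θ) = 2.745 m² and P = Dθ/2 = 4.165 m.
Hydraulic radius R = A/P = 2.745/4.165 = 0.659 m.
V = (1/n) R^(2/3) √S = (1/0.017) × 0.659^(2/3) × √0.016 = 5.634 m/s. Hydraulic depth D_h = A/T = 2.745/2.442 = 1.124 m.
Froude number Fr = V/√(g·D_h) = 5.634/√(9.81×1.124) = 1.7, which is greater than 1, so the flow is supercritical.

supercritical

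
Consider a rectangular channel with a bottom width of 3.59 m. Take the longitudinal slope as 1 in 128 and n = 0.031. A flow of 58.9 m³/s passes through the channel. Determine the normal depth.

Manning's equation rearranged: A R^(2/3) = nQ / (1·√S) = 0.031 × 58.9 / (√0.007812) = 20.66.
Trying y = 4.1 m: A R^(2/3) = 17.07 — low.
Trying y = 5.72 m: A R^(2/3) = 25.28 — high.
Trying y = 4.81 m: A R^(2/3) = 20.64 — close enough.

y_n = 4.81 m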